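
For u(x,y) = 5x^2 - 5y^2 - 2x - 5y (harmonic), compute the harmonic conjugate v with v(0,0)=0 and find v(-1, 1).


Step 1: v_x = -u_y = 10y + 5
Step 2: v_y = u_x = 10x - 2
Step 3: v = 10xy + 5x - 2y + C
Step 4: v(0,0) = 0 => C = 0
Step 5: v(-1, 1) = -17

-17


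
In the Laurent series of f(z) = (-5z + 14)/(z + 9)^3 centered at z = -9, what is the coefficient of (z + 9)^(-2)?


Step 1: Write the numerator in powers of (z + 9): -5z + 14 = -5(z + 9) + (-5*(-9) + 14) = -5(z + 9) + 59
Step 2: Divide by (z + 9)^3: f(z) = 59(z + 9)^(-3) - 5(z + 9)^(-2)
Step 3: This finite sum is the Laurent series of f about z = -9.
Step 4: Coefficient of (z + 9)^(-2) = coefficient of (z + 9) in the re-centred numerator = -5

-5


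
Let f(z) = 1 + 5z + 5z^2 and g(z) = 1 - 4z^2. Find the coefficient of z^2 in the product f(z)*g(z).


Step 1: z^2 term in f*g comes from: (1)*(-4z^2) + (5z)*(0) + (5z^2)*(1)
Step 2: = -4 + 0 + 5
Step 3: = 1

1


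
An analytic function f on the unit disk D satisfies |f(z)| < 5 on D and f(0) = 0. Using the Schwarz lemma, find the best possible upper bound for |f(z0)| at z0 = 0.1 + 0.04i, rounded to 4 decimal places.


Step 1: g = f/5 maps D -> D with g(0) = 0, so by the Schwarz lemma |g(z)| <= |z|, i.e. |f(z)| <= 5|z|; this is sharp (f(z) = 5z).
Step 2: |z0|^2 = 0.1^2 + 0.04^2 = 0.0116
Step 3: |z0| = sqrt(0.0116) = 0.107703
Step 4: Best bound = 5 * |z0| = 5 * 0.107703 = 0.5385

0.5385


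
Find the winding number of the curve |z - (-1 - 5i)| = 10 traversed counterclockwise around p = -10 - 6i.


Step 1: Center c = (-1, -5), radius = 10
Step 2: |p - c|^2 = (-9)^2 + (-1)^2 = 82
Step 3: r^2 = 100
Step 4: |p-c| < r so winding number = 1

1


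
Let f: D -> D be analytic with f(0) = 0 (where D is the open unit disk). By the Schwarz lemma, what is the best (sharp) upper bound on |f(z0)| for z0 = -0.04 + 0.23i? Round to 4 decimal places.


Step 1: Schwarz lemma: if f: D -> D is analytic with f(0) = 0, then |f(z)| <= |z| for all z in D, and this is sharp (f(z) = z).
Step 2: |z0|^2 = (-0.04)^2 + 0.23^2 = 0.0545
Step 3: |z0| = sqrt(0.0545) = 0.233452
Step 4: Best bound = |z0| = 0.2335

0.2335


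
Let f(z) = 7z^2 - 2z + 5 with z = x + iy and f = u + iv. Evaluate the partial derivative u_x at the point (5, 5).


Step 1: f(z) = 7(x+iy)^2 - 2(x+iy) + 5
Step 2: u = 7(x^2 - y^2) - 2x + 5
Step 3: u_x = 14x - 2
Step 4: At (5, 5): u_x = 70 - 2 = 68

68


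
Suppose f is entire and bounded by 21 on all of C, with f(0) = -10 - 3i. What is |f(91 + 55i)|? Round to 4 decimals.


Step 1: By Liouville's theorem, a bounded entire function is constant.
Step 2: f(z) = f(0) = -10 - 3i for all z.
Step 3: |f(w)| = |-10 - 3i| = sqrt(100 + 9)
Step 4: = 10.4403

10.4403


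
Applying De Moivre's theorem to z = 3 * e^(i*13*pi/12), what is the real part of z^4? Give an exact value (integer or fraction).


Step 1: By De Moivre's theorem, z^4 = 3^4 * e^(i*4*13*pi/12) = 81 * (cos(13*pi/3) + i*sin(13*pi/3))
Step 2: |z|^4 = 3^4 = 81
Step 3: Reduce the angle mod 2*pi: 13*pi/3 - 4*pi = pi/3
Step 4: cos(pi/3) = 1/2
Step 5: Re(z^4) = 81 * 1/2 = 81/2

81/2


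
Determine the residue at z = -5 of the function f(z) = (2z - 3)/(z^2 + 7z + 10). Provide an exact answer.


Step 1: Q(z) = z^2 + 7z + 10 = (z + 5)(z + 2)
Step 2: Q'(z) = 2z + 7
Step 3: Q'(-5) = -3, P(-5) = -13
Step 4: Res = P(-5)/Q'(-5) = -13/(-3) = 13/3

13/3


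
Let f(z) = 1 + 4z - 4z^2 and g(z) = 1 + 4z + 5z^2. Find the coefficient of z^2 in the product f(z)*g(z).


Step 1: z^2 term in f*g comes from: (1)*(5z^2) + (4z)*(4z) + (-4z^2)*(1)
Step 2: = 5 + 16 - 4
Step 3: = 17

17


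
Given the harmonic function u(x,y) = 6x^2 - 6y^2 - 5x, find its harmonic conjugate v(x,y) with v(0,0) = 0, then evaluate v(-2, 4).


Step 1: v_x = -u_y = 12y + 0
Step 2: v_y = u_x = 12x - 5
Step 3: v = 12xy - 5y + C
Step 4: v(0,0) = 0 => C = 0
Step 5: v(-2, 4) = -116

-116


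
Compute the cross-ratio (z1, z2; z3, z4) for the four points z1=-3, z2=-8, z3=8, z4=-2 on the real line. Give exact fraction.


Step 1: (z1-z3)(z2-z4) = (-11) * (-6) = 66
Step 2: (z1-z4)(z2-z3) = (-1) * (-16) = 16
Step 3: Cross-ratio = 66/16 = 33/8

33/8


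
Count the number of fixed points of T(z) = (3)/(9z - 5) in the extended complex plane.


Step 1: Fixed points satisfy T(z) = z
Step 2: 9z^2 - 5z - 3 = 0
Step 3: Discriminant = (-5)^2 - 4*9*(-3) = 133
Step 4: Number of fixed points = 2

2


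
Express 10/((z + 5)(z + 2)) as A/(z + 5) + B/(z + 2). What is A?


Step 1: Multiply both sides by (z + 5) and set z = -5
Step 2: A = 10 / (-5 + 2)
Step 3: A = 10 / (-3)
Step 4: A = -10/3

-10/3


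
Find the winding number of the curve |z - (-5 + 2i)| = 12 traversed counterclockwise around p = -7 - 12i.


Step 1: Center c = (-5, 2), radius = 12
Step 2: |p - c|^2 = (-2)^2 + (-14)^2 = 200
Step 3: r^2 = 144
Step 4: |p-c| > r so winding number = 0

0


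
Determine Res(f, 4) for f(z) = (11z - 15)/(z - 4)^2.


Step 1: Pole of order 2 at z = 4
Step 2: Res = lim d/dz [(z - 4)^2 * f(z)] as z -> 4
Step 3: (z - 4)^2 * f(z) = 11z - 15
Step 4: d/dz[11z - 15] = 11

11


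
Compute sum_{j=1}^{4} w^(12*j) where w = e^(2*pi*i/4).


Step 1: The sum sum_{j=1}^{n} w^(k*j) equals n if n | k, else 0.
Step 2: Here n = 4, k = 12
Step 3: Does n divide k? 4 | 12 -> True
Step 4: Sum = 4

4


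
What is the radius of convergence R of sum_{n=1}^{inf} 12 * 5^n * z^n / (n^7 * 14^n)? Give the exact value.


Step 1: General term a_n = 12 * 5^n / (n^7 * 14^n)
Step 2: By the root test, |a_n|^(1/n) = 12^(1/n) * 5 / (n^(7/n) * 14) -> 5/14 as n -> infinity (since 12^(1/n) -> 1 and n^(7/n) -> 1)
Step 3: R = 1/lim|a_n|^(1/n) = 14/5

14/5


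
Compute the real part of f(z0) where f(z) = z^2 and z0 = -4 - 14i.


Step 1: z0 = -4 - 14i
Step 2: z0^2 = (-4)^2 - (-14)^2 + 112i
Step 3: real part = 16 - 196 = -180

-180


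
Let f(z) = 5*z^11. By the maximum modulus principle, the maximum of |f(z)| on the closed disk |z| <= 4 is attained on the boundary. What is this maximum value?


Step 1: On |z| = 4, |f(z)| = 5 * |z|^11 = 5 * 4^11
Step 2: By maximum modulus principle, maximum is on boundary.
Step 3: Maximum = 5 * 4194304 = 20971520

20971520


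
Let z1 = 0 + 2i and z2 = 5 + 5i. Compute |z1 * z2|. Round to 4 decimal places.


Step 1: |z1| = sqrt(0^2 + 2^2) = sqrt(4)
Step 2: |z2| = sqrt(5^2 + 5^2) = sqrt(50)
Step 3: |z1*z2| = |z1|*|z2| = sqrt(4) * sqrt(50) = sqrt(4 * 50) = sqrt(200)
Step 4: = 14.1421

14.1421


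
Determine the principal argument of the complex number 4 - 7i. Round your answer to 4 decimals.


Step 1: z = 4 - 7i
Step 2: arg(z) = atan2(-7, 4)
Step 3: arg(z) = -1.0517

-1.0517


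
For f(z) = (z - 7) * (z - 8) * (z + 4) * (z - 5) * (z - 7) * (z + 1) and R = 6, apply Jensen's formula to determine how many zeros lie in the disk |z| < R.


Jensen's formula: (1/2pi)*integral log|f(Re^it)|dt = log|f(0)| + sum_{|a_k|<R} log(R/|a_k|)
Step 1: f(0) = (-7) * (-8) * 4 * (-5) * (-7) * 1 = 7840
Step 2: log|f(0)| = log|7| + log|8| + log|-4| + log|5| + log|7| + log|-1| = 8.967
Step 3: Zeros inside |z| < 6: -4, 5, -1
Step 4: Jensen sum = log(6/4) + log(6/5) + log(6/1) = 2.3795
Step 5: n(R) = number of terms in the Jensen sum = count of zeros inside |z| < 6 = 3

3


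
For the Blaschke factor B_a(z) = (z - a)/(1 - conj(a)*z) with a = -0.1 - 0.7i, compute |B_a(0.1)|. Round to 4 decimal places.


Step 1: Numerator z0 - a = 0.1 - (-0.1 - 0.7i) = 0.2 + 0.7i
Step 2: Denominator 1 - conj(a)*z0 = 1 - (-0.1 + 0.7i)*0.1 = 1.01 - 0.07i
Step 3: |z0 - a|^2 = 0.2^2 + 0.7^2 = 0.53; |1 - conj(a)*z0|^2 = 1.01^2 + (-0.07)^2 = 1.025
Step 4: |B_a(0.1)| = sqrt(0.53 / 1.025) = sqrt(0.517073)
Step 5: = 0.7191

0.7191


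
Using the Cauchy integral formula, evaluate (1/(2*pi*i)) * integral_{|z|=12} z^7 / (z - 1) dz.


Step 1: f(z) = z^7, a = 1 is inside |z| = 12
Step 2: By Cauchy integral formula: (1/(2pi*i)) * integral = f(a)
Step 3: f(1) = 1^7 = 1

1


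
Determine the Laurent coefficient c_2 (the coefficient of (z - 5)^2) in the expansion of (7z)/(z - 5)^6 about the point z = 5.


Step 1: Write the numerator in powers of (z - 5): 7z = 7(z - 5) + (7*5 + 0) = 7(z - 5) + 35
Step 2: Divide by (z - 5)^6: f(z) = 35(z - 5)^(-6) + 7(z - 5)^(-5)
Step 3: This finite sum is the Laurent series of f about z = 5.
Step 4: Only the powers -6 and -5 appear, so the coefficient of (z - 5)^2 = 0

0


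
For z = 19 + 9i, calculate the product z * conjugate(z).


Step 1: conj(z) = 19 - 9i
Step 2: z * conj(z) = 19^2 + 9^2
Step 3: = 361 + 81 = 442

442


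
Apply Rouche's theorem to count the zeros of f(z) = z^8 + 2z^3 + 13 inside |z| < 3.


Step 1: On |z| = 3 the three terms have sizes |z^8| = 3^8 = 6561, |2z^3| = 2*3^3 = 54, |13| = 13
Step 2: The dominant term is g(z) = z^8; let h(z) = 2z^3 + 13 so f = g + h
Step 3: On |z| = 3: |g| = 6561 and |h| <= 54 + 13 = 67
Step 4: Since 6561 > 67, |h| < |g| on |z| = 3, so by Rouche f has the same number of zeros as g inside |z| < 3
Step 5: g(z) = z^8 has 8 zeros (all at the origin) inside |z| < 3. Answer = 8

8


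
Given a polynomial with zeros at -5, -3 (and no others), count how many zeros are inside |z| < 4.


Step 1: Check each root:
  z = -5: |-5| = 5 >= 4
  z = -3: |-3| = 3 < 4
Step 2: Count = 1

1


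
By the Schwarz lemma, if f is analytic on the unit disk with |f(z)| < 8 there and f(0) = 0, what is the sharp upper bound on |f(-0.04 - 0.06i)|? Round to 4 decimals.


Step 1: g = f/8 maps D -> D with g(0) = 0, so by the Schwarz lemma |g(z)| <= |z|, i.e. |f(z)| <= 8|z|; this is sharp (f(z) = 8z).
Step 2: |z0|^2 = (-0.04)^2 + (-0.06)^2 = 0.0052
Step 3: |z0| = sqrt(0.0052) = 0.072111
Step 4: Best bound = 8 * |z0| = 8 * 0.072111 = 0.5769

0.5769


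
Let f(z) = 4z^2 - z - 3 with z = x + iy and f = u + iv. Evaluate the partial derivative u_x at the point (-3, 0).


Step 1: f(z) = 4(x+iy)^2 - (x+iy) - 3
Step 2: u = 4(x^2 - y^2) - x - 3
Step 3: u_x = 8x - 1
Step 4: At (-3, 0): u_x = -24 - 1 = -25

-25


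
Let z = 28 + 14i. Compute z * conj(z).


Step 1: conj(z) = 28 - 14i
Step 2: z * conj(z) = 28^2 + 14^2
Step 3: = 784 + 196 = 980

980


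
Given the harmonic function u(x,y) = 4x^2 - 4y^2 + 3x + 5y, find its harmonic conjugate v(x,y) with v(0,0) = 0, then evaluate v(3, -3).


Step 1: v_x = -u_y = 8y - 5
Step 2: v_y = u_x = 8x + 3
Step 3: v = 8xy - 5x + 3y + C
Step 4: v(0,0) = 0 => C = 0
Step 5: v(3, -3) = -96

-96


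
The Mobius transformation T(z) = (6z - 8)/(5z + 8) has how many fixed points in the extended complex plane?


Step 1: Fixed points satisfy T(z) = z
Step 2: 5z^2 + 2z + 8 = 0
Step 3: Discriminant = 2^2 - 4*5*8 = -156
Step 4: Number of fixed points = 2

2


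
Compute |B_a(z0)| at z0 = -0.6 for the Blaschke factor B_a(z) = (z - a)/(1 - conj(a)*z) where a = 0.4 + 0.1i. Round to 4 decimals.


Step 1: Numerator z0 - a = -0.6 - (0.4 + 0.1i) = -1 - 0.1i
Step 2: Denominator 1 - conj(a)*z0 = 1 - (0.4 - 0.1i)*(-0.6) = 1.24 - 0.06i
Step 3: |z0 - a|^2 = (-1)^2 + (-0.1)^2 = 1.01; |1 - conj(a)*z0|^2 = 1.24^2 + (-0.06)^2 = 1.5412
Step 4: |B_a(-0.6)| = sqrt(1.01 / 1.5412) = sqrt(0.655334)
Step 5: = 0.8095

0.8095


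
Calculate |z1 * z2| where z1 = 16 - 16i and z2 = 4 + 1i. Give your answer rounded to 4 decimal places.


Step 1: |z1| = sqrt(16^2 + (-16)^2) = sqrt(512)
Step 2: |z2| = sqrt(4^2 + 1^2) = sqrt(17)
Step 3: |z1*z2| = |z1|*|z2| = sqrt(512) * sqrt(17) = sqrt(512 * 17) = sqrt(8704)
Step 4: = 93.2952

93.2952


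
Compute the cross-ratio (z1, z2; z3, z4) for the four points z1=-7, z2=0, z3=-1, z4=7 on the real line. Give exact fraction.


Step 1: (z1-z3)(z2-z4) = (-6) * (-7) = 42
Step 2: (z1-z4)(z2-z3) = (-14) * 1 = -14
Step 3: Cross-ratio = -42/14 = -3

-3


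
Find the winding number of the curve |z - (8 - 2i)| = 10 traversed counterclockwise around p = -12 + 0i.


Step 1: Center c = (8, -2), radius = 10
Step 2: |p - c|^2 = (-20)^2 + 2^2 = 404
Step 3: r^2 = 100
Step 4: |p-c| > r so winding number = 0

0


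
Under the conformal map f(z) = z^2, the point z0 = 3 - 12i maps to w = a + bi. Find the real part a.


Step 1: z0 = 3 - 12i
Step 2: z0^2 = 3^2 - (-12)^2 - 72i
Step 3: real part = 9 - 144 = -135

-135


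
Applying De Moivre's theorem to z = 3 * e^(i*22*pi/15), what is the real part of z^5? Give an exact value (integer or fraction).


Step 1: By De Moivre's theorem, z^5 = 3^5 * e^(i*5*22*pi/15) = 243 * (cos(22*pi/3) + i*sin(22*pi/3))
Step 2: |z|^5 = 3^5 = 243
Step 3: Reduce the angle mod 2*pi: 22*pi/3 - 6*pi = 4*pi/3
Step 4: cos(4*pi/3) = -1/2
Step 5: Re(z^5) = 243 * (-1/2) = -243/2

-243/2


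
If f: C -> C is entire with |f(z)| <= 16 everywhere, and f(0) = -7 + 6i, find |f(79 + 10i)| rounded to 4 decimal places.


Step 1: By Liouville's theorem, a bounded entire function is constant.
Step 2: f(z) = f(0) = -7 + 6i for all z.
Step 3: |f(w)| = |-7 + 6i| = sqrt(49 + 36)
Step 4: = 9.2195

9.2195


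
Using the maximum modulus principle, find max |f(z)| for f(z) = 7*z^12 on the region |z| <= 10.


Step 1: On |z| = 10, |f(z)| = 7 * |z|^12 = 7 * 10^12
Step 2: By maximum modulus principle, maximum is on boundary.
Step 3: Maximum = 7 * 1000000000000 = 7000000000000

7000000000000


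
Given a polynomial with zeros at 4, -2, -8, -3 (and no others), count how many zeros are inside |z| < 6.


Step 1: Check each root:
  z = 4: |4| = 4 < 6
  z = -2: |-2| = 2 < 6
  z = -8: |-8| = 8 >= 6
  z = -3: |-3| = 3 < 6
Step 2: Count = 3

3


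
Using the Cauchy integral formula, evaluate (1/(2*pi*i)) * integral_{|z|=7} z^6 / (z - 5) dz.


Step 1: f(z) = z^6, a = 5 is inside |z| = 7
Step 2: By Cauchy integral formula: (1/(2pi*i)) * integral = f(a)
Step 3: f(5) = 5^6 = 15625

15625


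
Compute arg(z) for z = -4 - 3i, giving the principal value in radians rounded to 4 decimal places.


Step 1: z = -4 - 3i
Step 2: arg(z) = atan2(-3, -4)
Step 3: arg(z) = -2.4981

-2.4981


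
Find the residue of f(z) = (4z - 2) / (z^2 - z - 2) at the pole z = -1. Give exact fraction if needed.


Step 1: Q(z) = z^2 - z - 2 = (z + 1)(z - 2)
Step 2: Q'(z) = 2z - 1
Step 3: Q'(-1) = -3, P(-1) = -6
Step 4: Res = P(-1)/Q'(-1) = -6/(-3) = 2

2


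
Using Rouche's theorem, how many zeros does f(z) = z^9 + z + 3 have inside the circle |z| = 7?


Step 1: On |z| = 7 the three terms have sizes |z^9| = 7^9 = 40353607, |z| = 7, |3| = 3
Step 2: The dominant term is g(z) = z^9; let h(z) = z + 3 so f = g + h
Step 3: On |z| = 7: |g| = 40353607 and |h| <= 7 + 3 = 10
Step 4: Since 40353607 > 10, |h| < |g| on |z| = 7, so by Rouche f has the same number of zeros as g inside |z| < 7
Step 5: g(z) = z^9 has 9 zeros (all at the origin) inside |z| < 7. Answer = 9

9


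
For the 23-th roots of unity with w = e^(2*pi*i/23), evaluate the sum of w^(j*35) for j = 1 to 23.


Step 1: The sum sum_{j=1}^{n} w^(k*j) equals n if n | k, else 0.
Step 2: Here n = 23, k = 35
Step 3: Does n divide k? 23 | 35 -> False
Step 4: Sum = 0

0


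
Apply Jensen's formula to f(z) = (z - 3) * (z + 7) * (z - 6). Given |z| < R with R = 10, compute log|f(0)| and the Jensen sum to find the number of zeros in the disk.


Jensen's formula: (1/2pi)*integral log|f(Re^it)|dt = log|f(0)| + sum_{|a_k|<R} log(R/|a_k|)
Step 1: f(0) = (-3) * 7 * (-6) = 126
Step 2: log|f(0)| = log|3| + log|-7| + log|6| = 4.8363
Step 3: Zeros inside |z| < 10: 3, -7, 6
Step 4: Jensen sum = log(10/3) + log(10/7) + log(10/6) = 2.0715
Step 5: n(R) = number of terms in the Jensen sum = count of zeros inside |z| < 10 = 3

3


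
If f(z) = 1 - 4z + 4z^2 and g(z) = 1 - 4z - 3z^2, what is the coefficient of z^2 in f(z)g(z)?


Step 1: z^2 term in f*g comes from: (1)*(-3z^2) + (-4z)*(-4z) + (4z^2)*(1)
Step 2: = -3 + 16 + 4
Step 3: = 17

17


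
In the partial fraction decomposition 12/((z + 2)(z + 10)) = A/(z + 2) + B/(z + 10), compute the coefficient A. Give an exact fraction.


Step 1: Multiply both sides by (z + 2) and set z = -2
Step 2: A = 12 / (-2 + 10)
Step 3: A = 12 / 8
Step 4: A = 3/2

3/2


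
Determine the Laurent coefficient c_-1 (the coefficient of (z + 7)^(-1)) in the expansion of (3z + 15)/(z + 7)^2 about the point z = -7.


Step 1: Write the numerator in powers of (z + 7): 3z + 15 = 3(z + 7) + (3*(-7) + 15) = 3(z + 7) - 6
Step 2: Divide by (z + 7)^2: f(z) = -6(z + 7)^(-2) + 3(z + 7)^(-1)
Step 3: This finite sum is the Laurent series of f about z = -7.
Step 4: Coefficient of (z + 7)^(-1) = coefficient of (z + 7) in the re-centred numerator = 3

3


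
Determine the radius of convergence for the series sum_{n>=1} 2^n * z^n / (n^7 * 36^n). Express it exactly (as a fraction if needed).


Step 1: General term a_n = 2^n / (n^7 * 36^n)
Step 2: By the root test, |a_n|^(1/n) = 2 / (n^(7/n) * 36) -> 2/36 as n -> infinity (since n^(7/n) -> 1)
Step 3: R = 1/lim|a_n|^(1/n) = 36/2 = 18

18


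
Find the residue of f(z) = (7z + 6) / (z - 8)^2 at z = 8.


Step 1: Pole of order 2 at z = 8
Step 2: Res = lim d/dz [(z - 8)^2 * f(z)] as z -> 8
Step 3: (z - 8)^2 * f(z) = 7z + 6
Step 4: d/dz[7z + 6] = 7

7


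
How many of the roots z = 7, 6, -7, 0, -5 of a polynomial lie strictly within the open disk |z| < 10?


Step 1: Check each root:
  z = 7: |7| = 7 < 10
  z = 6: |6| = 6 < 10
  z = -7: |-7| = 7 < 10
  z = 0: |0| = 0 < 10
  z = -5: |-5| = 5 < 10
Step 2: Count = 5

5


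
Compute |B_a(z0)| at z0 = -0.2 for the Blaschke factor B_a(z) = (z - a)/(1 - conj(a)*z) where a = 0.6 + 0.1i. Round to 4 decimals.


Step 1: Numerator z0 - a = -0.2 - (0.6 + 0.1i) = -0.8 - 0.1i
Step 2: Denominator 1 - conj(a)*z0 = 1 - (0.6 - 0.1i)*(-0.2) = 1.12 - 0.02i
Step 3: |z0 - a|^2 = (-0.8)^2 + (-0.1)^2 = 0.65; |1 - conj(a)*z0|^2 = 1.12^2 + (-0.02)^2 = 1.2548
Step 4: |B_a(-0.2)| = sqrt(0.65 / 1.2548) = sqrt(0.518011)
Step 5: = 0.7197

0.7197


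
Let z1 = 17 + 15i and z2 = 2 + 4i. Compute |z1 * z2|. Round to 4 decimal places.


Step 1: |z1| = sqrt(17^2 + 15^2) = sqrt(514)
Step 2: |z2| = sqrt(2^2 + 4^2) = sqrt(20)
Step 3: |z1*z2| = |z1|*|z2| = sqrt(514) * sqrt(20) = sqrt(514 * 20) = sqrt(10280)
Step 4: = 101.3903

101.3903


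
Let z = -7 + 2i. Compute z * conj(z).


Step 1: conj(z) = -7 - 2i
Step 2: z * conj(z) = (-7)^2 + 2^2
Step 3: = 49 + 4 = 53

53


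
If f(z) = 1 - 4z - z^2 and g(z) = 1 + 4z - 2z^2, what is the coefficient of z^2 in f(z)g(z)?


Step 1: z^2 term in f*g comes from: (1)*(-2z^2) + (-4z)*(4z) + (-z^2)*(1)
Step 2: = -2 - 16 - 1
Step 3: = -19

-19


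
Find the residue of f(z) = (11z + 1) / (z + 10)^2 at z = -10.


Step 1: Pole of order 2 at z = -10
Step 2: Res = lim d/dz [(z + 10)^2 * f(z)] as z -> -10
Step 3: (z + 10)^2 * f(z) = 11z + 1
Step 4: d/dz[11z + 1] = 11

11


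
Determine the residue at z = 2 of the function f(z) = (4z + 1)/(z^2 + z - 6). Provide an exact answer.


Step 1: Q(z) = z^2 + z - 6 = (z - 2)(z + 3)
Step 2: Q'(z) = 2z + 1
Step 3: Q'(2) = 5, P(2) = 9
Step 4: Res = P(2)/Q'(2) = 9/5 = 9/5

9/5


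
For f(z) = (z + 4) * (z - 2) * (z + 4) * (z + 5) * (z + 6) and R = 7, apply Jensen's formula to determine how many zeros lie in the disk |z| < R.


Jensen's formula: (1/2pi)*integral log|f(Re^it)|dt = log|f(0)| + sum_{|a_k|<R} log(R/|a_k|)
Step 1: f(0) = 4 * (-2) * 4 * 5 * 6 = -960
Step 2: log|f(0)| = log|-4| + log|2| + log|-4| + log|-5| + log|-6| = 6.8669
Step 3: Zeros inside |z| < 7: -4, 2, -4, -5, -6
Step 4: Jensen sum = log(7/4) + log(7/2) + log(7/4) + log(7/5) + log(7/6) = 2.8626
Step 5: n(R) = number of terms in the Jensen sum = count of zeros inside |z| < 7 = 5

5


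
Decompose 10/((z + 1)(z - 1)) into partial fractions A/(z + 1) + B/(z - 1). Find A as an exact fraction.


Step 1: Multiply both sides by (z + 1) and set z = -1
Step 2: A = 10 / (-1 - 1)
Step 3: A = 10 / (-2)
Step 4: A = -5

-5


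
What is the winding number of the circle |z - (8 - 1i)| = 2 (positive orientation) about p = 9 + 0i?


Step 1: Center c = (8, -1), radius = 2
Step 2: |p - c|^2 = 1^2 + 1^2 = 2
Step 3: r^2 = 4
Step 4: |p-c| < r so winding number = 1

1


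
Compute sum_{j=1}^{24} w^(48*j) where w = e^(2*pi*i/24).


Step 1: The sum sum_{j=1}^{n} w^(k*j) equals n if n | k, else 0.
Step 2: Here n = 24, k = 48
Step 3: Does n divide k? 24 | 48 -> True
Step 4: Sum = 24

24


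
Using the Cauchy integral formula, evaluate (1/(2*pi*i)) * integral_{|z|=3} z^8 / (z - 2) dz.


Step 1: f(z) = z^8, a = 2 is inside |z| = 3
Step 2: By Cauchy integral formula: (1/(2pi*i)) * integral = f(a)
Step 3: f(2) = 2^8 = 256

256


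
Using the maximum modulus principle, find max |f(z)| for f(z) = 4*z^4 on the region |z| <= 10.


Step 1: On |z| = 10, |f(z)| = 4 * |z|^4 = 4 * 10^4
Step 2: By maximum modulus principle, maximum is on boundary.
Step 3: Maximum = 4 * 10000 = 40000

40000


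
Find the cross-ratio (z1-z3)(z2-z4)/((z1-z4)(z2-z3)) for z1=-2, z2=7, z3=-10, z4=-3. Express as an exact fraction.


Step 1: (z1-z3)(z2-z4) = 8 * 10 = 80
Step 2: (z1-z4)(z2-z3) = 1 * 17 = 17
Step 3: Cross-ratio = 80/17 = 80/17

80/17


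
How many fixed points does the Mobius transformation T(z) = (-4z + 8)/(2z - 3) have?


Step 1: Fixed points satisfy T(z) = z
Step 2: 2z^2 + z - 8 = 0
Step 3: Discriminant = 1^2 - 4*2*(-8) = 65
Step 4: Number of fixed points = 2

2


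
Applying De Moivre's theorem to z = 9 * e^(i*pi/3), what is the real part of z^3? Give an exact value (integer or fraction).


Step 1: By De Moivre's theorem, z^3 = 9^3 * e^(i*3*pi/3) = 729 * (cos(pi) + i*sin(pi))
Step 2: |z|^3 = 9^3 = 729
Step 3: The angle pi already lies in [0, 2*pi)
Step 4: cos(pi) = -1
Step 5: Re(z^3) = 729 * (-1) = -729

-729


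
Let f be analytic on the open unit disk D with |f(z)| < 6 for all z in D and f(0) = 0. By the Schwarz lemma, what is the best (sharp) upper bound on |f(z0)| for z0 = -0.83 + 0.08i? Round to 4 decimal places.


Step 1: g = f/6 maps D -> D with g(0) = 0, so by the Schwarz lemma |g(z)| <= |z|, i.e. |f(z)| <= 6|z|; this is sharp (f(z) = 6z).
Step 2: |z0|^2 = (-0.83)^2 + 0.08^2 = 0.6953
Step 3: |z0| = sqrt(0.6953) = 0.833847
Step 4: Best bound = 6 * |z0| = 6 * 0.833847 = 5.0031

5.0031


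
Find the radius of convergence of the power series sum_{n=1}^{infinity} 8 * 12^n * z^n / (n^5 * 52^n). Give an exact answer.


Step 1: General term a_n = 8 * 12^n / (n^5 * 52^n)
Step 2: By the root test, |a_n|^(1/n) = 8^(1/n) * 12 / (n^(5/n) * 52) -> 12/52 as n -> infinity (since 8^(1/n) -> 1 and n^(5/n) -> 1)
Step 3: R = 1/lim|a_n|^(1/n) = 52/12 = 13/3

13/3


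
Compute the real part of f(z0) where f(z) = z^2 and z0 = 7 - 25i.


Step 1: z0 = 7 - 25i
Step 2: z0^2 = 7^2 - (-25)^2 - 350i
Step 3: real part = 49 - 625 = -576

-576


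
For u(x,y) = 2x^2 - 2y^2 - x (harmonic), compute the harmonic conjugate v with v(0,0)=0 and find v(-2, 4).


Step 1: v_x = -u_y = 4y + 0
Step 2: v_y = u_x = 4x - 1
Step 3: v = 4xy - y + C
Step 4: v(0,0) = 0 => C = 0
Step 5: v(-2, 4) = -36

-36


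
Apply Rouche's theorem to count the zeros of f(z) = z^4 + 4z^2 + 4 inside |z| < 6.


Step 1: On |z| = 6 the three terms have sizes |z^4| = 6^4 = 1296, |4z^2| = 4*6^2 = 144, |4| = 4
Step 2: The dominant term is g(z) = z^4; let h(z) = 4z^2 + 4 so f = g + h
Step 3: On |z| = 6: |g| = 1296 and |h| <= 144 + 4 = 148
Step 4: Since 1296 > 148, |h| < |g| on |z| = 6, so by Rouche f has the same number of zeros as g inside |z| < 6
Step 5: g(z) = z^4 has 4 zeros (all at the origin) inside |z| < 6. Answer = 4

4


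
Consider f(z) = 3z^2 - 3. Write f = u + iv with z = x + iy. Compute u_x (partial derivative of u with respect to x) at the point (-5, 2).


Step 1: f(z) = 3(x+iy)^2 - 3
Step 2: u = 3(x^2 - y^2) - 3
Step 3: u_x = 6x + 0
Step 4: At (-5, 2): u_x = -30 + 0 = -30

-30


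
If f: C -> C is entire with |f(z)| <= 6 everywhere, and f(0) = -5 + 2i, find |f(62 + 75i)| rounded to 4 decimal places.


Step 1: By Liouville's theorem, a bounded entire function is constant.
Step 2: f(z) = f(0) = -5 + 2i for all z.
Step 3: |f(w)| = |-5 + 2i| = sqrt(25 + 4)
Step 4: = 5.3852

5.3852


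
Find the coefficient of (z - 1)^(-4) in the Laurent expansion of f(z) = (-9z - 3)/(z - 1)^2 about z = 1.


Step 1: Write the numerator in powers of (z - 1): -9z - 3 = -9(z - 1) + (-9*1 - 3) = -9(z - 1) - 12
Step 2: Divide by (z - 1)^2: f(z) = -12(z - 1)^(-2) - 9(z - 1)^(-1)
Step 3: This finite sum is the Laurent series of f about z = 1.
Step 4: Only the powers -2 and -1 appear, so the coefficient of (z - 1)^(-4) = 0

0


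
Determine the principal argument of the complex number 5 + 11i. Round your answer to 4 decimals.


Step 1: z = 5 + 11i
Step 2: arg(z) = atan2(11, 5)
Step 3: arg(z) = 1.1442

1.1442


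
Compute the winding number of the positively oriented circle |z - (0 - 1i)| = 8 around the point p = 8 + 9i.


Step 1: Center c = (0, -1), radius = 8
Step 2: |p - c|^2 = 8^2 + 10^2 = 164
Step 3: r^2 = 64
Step 4: |p-c| > r so winding number = 0

0


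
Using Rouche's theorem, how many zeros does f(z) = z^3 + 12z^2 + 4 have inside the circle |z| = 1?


Step 1: On |z| = 1 the three terms have sizes |z^3| = 1^3 = 1, |12z^2| = 12*1^2 = 12, |4| = 4
Step 2: The dominant term is g(z) = 12z^2; let h(z) = z^3 + 4 so f = g + h
Step 3: On |z| = 1: |g| = 12 and |h| <= 1 + 4 = 5
Step 4: Since 12 > 5, |h| < |g| on |z| = 1, so by Rouche f has the same number of zeros as g inside |z| < 1
Step 5: g(z) = 12z^2 has 2 zeros (at the origin, multiplicity 2) inside |z| < 1. Answer = 2

2


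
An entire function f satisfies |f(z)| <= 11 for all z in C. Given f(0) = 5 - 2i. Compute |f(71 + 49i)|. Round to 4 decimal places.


Step 1: By Liouville's theorem, a bounded entire function is constant.
Step 2: f(z) = f(0) = 5 - 2i for all z.
Step 3: |f(w)| = |5 - 2i| = sqrt(25 + 4)
Step 4: = 5.3852

5.3852


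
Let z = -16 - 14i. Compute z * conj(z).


Step 1: conj(z) = -16 + 14i
Step 2: z * conj(z) = (-16)^2 + (-14)^2
Step 3: = 256 + 196 = 452

452


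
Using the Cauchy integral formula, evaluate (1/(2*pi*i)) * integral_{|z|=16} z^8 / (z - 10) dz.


Step 1: f(z) = z^8, a = 10 is inside |z| = 16
Step 2: By Cauchy integral formula: (1/(2pi*i)) * integral = f(a)
Step 3: f(10) = 10^8 = 100000000

100000000


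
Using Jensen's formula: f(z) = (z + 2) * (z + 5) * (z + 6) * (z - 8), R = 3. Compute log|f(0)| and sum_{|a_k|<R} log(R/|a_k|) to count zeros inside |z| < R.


Jensen's formula: (1/2pi)*integral log|f(Re^it)|dt = log|f(0)| + sum_{|a_k|<R} log(R/|a_k|)
Step 1: f(0) = 2 * 5 * 6 * (-8) = -480
Step 2: log|f(0)| = log|-2| + log|-5| + log|-6| + log|8| = 6.1738
Step 3: Zeros inside |z| < 3: -2
Step 4: Jensen sum = log(3/2) = 0.4055
Step 5: n(R) = number of terms in the Jensen sum = count of zeros inside |z| < 3 = 1

1


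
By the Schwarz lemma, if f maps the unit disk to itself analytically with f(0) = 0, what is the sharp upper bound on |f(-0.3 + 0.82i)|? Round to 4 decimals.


Step 1: Schwarz lemma: if f: D -> D is analytic with f(0) = 0, then |f(z)| <= |z| for all z in D, and this is sharp (f(z) = z).
Step 2: |z0|^2 = (-0.3)^2 + 0.82^2 = 0.7624
Step 3: |z0| = sqrt(0.7624) = 0.873155
Step 4: Best bound = |z0| = 0.8732

0.8732


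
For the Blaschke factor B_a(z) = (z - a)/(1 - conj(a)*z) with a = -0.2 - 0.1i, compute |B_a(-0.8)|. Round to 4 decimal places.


Step 1: Numerator z0 - a = -0.8 - (-0.2 - 0.1i) = -0.6 + 0.1i
Step 2: Denominator 1 - conj(a)*z0 = 1 - (-0.2 + 0.1i)*(-0.8) = 0.84 + 0.08i
Step 3: |z0 - a|^2 = (-0.6)^2 + 0.1^2 = 0.37; |1 - conj(a)*z0|^2 = 0.84^2 + 0.08^2 = 0.712
Step 4: |B_a(-0.8)| = sqrt(0.37 / 0.712) = sqrt(0.519663)
Step 5: = 0.7209

0.7209


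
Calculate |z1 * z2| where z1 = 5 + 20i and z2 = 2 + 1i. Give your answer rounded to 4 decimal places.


Step 1: |z1| = sqrt(5^2 + 20^2) = sqrt(425)
Step 2: |z2| = sqrt(2^2 + 1^2) = sqrt(5)
Step 3: |z1*z2| = |z1|*|z2| = sqrt(425) * sqrt(5) = sqrt(425 * 5) = sqrt(2125)
Step 4: = 46.0977

46.0977


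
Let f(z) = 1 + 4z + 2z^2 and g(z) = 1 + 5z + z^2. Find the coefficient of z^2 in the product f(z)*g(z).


Step 1: z^2 term in f*g comes from: (1)*(z^2) + (4z)*(5z) + (2z^2)*(1)
Step 2: = 1 + 20 + 2
Step 3: = 23

23


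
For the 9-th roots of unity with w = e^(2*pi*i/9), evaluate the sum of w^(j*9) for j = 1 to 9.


Step 1: The sum sum_{j=1}^{n} w^(k*j) equals n if n | k, else 0.
Step 2: Here n = 9, k = 9
Step 3: Does n divide k? 9 | 9 -> True
Step 4: Sum = 9

9


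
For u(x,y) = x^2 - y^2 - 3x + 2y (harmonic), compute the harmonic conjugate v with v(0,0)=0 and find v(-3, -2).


Step 1: v_x = -u_y = 2y - 2
Step 2: v_y = u_x = 2x - 3
Step 3: v = 2xy - 2x - 3y + C
Step 4: v(0,0) = 0 => C = 0
Step 5: v(-3, -2) = 24

24


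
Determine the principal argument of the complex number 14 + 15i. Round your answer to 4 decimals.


Step 1: z = 14 + 15i
Step 2: arg(z) = atan2(15, 14)
Step 3: arg(z) = 0.8199

0.8199


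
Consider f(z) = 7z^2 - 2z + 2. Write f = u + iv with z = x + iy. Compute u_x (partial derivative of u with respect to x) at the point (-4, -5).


Step 1: f(z) = 7(x+iy)^2 - 2(x+iy) + 2
Step 2: u = 7(x^2 - y^2) - 2x + 2
Step 3: u_x = 14x - 2
Step 4: At (-4, -5): u_x = -56 - 2 = -58

-58


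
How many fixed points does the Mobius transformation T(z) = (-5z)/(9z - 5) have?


Step 1: Fixed points satisfy T(z) = z
Step 2: 9z^2 = 0
Step 3: Discriminant = 0^2 - 4*9*0 = 0
Step 4: Number of fixed points = 1

1


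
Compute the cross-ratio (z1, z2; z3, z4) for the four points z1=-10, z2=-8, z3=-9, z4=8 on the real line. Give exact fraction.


Step 1: (z1-z3)(z2-z4) = (-1) * (-16) = 16
Step 2: (z1-z4)(z2-z3) = (-18) * 1 = -18
Step 3: Cross-ratio = -16/18 = -8/9

-8/9


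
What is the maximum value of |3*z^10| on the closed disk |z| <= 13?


Step 1: On |z| = 13, |f(z)| = 3 * |z|^10 = 3 * 13^10
Step 2: By maximum modulus principle, maximum is on boundary.
Step 3: Maximum = 3 * 137858491849 = 413575475547

413575475547


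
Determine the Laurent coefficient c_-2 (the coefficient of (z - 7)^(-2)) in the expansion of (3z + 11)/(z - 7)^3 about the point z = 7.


Step 1: Write the numerator in powers of (z - 7): 3z + 11 = 3(z - 7) + (3*7 + 11) = 3(z - 7) + 32
Step 2: Divide by (z - 7)^3: f(z) = 32(z - 7)^(-3) + 3(z - 7)^(-2)
Step 3: This finite sum is the Laurent series of f about z = 7.
Step 4: Coefficient of (z - 7)^(-2) = coefficient of (z - 7) in the re-centred numerator = 3

3


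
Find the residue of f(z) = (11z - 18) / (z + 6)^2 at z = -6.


Step 1: Pole of order 2 at z = -6
Step 2: Res = lim d/dz [(z + 6)^2 * f(z)] as z -> -6
Step 3: (z + 6)^2 * f(z) = 11z - 18
Step 4: d/dz[11z - 18] = 11

11


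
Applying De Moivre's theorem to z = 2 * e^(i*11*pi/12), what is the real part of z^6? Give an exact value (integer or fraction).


Step 1: By De Moivre's theorem, z^6 = 2^6 * e^(i*6*11*pi/12) = 64 * (cos(11*pi/2) + i*sin(11*pi/2))
Step 2: |z|^6 = 2^6 = 64
Step 3: Reduce the angle mod 2*pi: 11*pi/2 - 4*pi = 3*pi/2
Step 4: cos(3*pi/2) = 0
Step 5: Re(z^6) = 64 * 0 = 0

0


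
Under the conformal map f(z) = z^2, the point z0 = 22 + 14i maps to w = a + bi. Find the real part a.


Step 1: z0 = 22 + 14i
Step 2: z0^2 = 22^2 - 14^2 + 616i
Step 3: real part = 484 - 196 = 288

288


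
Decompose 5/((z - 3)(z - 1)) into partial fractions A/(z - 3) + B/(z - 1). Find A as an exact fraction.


Step 1: Multiply both sides by (z - 3) and set z = 3
Step 2: A = 5 / (3 - 1)
Step 3: A = 5 / 2
Step 4: A = 5/2

5/2


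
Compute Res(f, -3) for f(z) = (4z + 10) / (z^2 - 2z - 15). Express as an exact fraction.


Step 1: Q(z) = z^2 - 2z - 15 = (z + 3)(z - 5)
Step 2: Q'(z) = 2z - 2
Step 3: Q'(-3) = -8, P(-3) = -2
Step 4: Res = P(-3)/Q'(-3) = -2/(-8) = 1/4

1/4


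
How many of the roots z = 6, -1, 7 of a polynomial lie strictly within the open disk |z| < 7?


Step 1: Check each root:
  z = 6: |6| = 6 < 7
  z = -1: |-1| = 1 < 7
  z = 7: |7| = 7 >= 7
Step 2: Count = 2

2


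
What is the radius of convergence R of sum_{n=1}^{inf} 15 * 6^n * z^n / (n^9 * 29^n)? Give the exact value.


Step 1: General term a_n = 15 * 6^n / (n^9 * 29^n)
Step 2: By the root test, |a_n|^(1/n) = 15^(1/n) * 6 / (n^(9/n) * 29) -> 6/29 as n -> infinity (since 15^(1/n) -> 1 and n^(9/n) -> 1)
Step 3: R = 1/lim|a_n|^(1/n) = 29/6

29/6


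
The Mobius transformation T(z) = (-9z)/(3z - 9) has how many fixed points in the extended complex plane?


Step 1: Fixed points satisfy T(z) = z
Step 2: 3z^2 = 0
Step 3: Discriminant = 0^2 - 4*3*0 = 0
Step 4: Number of fixed points = 1

1


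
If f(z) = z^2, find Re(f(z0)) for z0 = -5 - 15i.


Step 1: z0 = -5 - 15i
Step 2: z0^2 = (-5)^2 - (-15)^2 + 150i
Step 3: real part = 25 - 225 = -200

-200


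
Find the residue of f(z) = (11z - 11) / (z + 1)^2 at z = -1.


Step 1: Pole of order 2 at z = -1
Step 2: Res = lim d/dz [(z + 1)^2 * f(z)] as z -> -1
Step 3: (z + 1)^2 * f(z) = 11z - 11
Step 4: d/dz[11z - 11] = 11

11


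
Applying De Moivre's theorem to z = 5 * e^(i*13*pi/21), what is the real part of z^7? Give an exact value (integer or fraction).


Step 1: By De Moivre's theorem, z^7 = 5^7 * e^(i*7*13*pi/21) = 78125 * (cos(13*pi/3) + i*sin(13*pi/3))
Step 2: |z|^7 = 5^7 = 78125
Step 3: Reduce the angle mod 2*pi: 13*pi/3 - 4*pi = pi/3
Step 4: cos(pi/3) = 1/2
Step 5: Re(z^7) = 78125 * 1/2 = 78125/2

78125/2


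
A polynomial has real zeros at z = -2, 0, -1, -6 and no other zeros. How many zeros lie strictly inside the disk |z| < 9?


Step 1: Check each root:
  z = -2: |-2| = 2 < 9
  z = 0: |0| = 0 < 9
  z = -1: |-1| = 1 < 9
  z = -6: |-6| = 6 < 9
Step 2: Count = 4

4


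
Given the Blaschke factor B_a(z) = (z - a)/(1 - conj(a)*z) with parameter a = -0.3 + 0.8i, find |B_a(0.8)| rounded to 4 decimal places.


Step 1: Numerator z0 - a = 0.8 - (-0.3 + 0.8i) = 1.1 - 0.8i
Step 2: Denominator 1 - conj(a)*z0 = 1 - (-0.3 - 0.8i)*0.8 = 1.24 + 0.64i
Step 3: |z0 - a|^2 = 1.1^2 + (-0.8)^2 = 1.85; |1 - conj(a)*z0|^2 = 1.24^2 + 0.64^2 = 1.9472
Step 4: |B_a(0.8)| = sqrt(1.85 / 1.9472) = sqrt(0.950082)
Step 5: = 0.9747

0.9747


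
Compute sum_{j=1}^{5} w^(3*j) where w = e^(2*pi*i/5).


Step 1: The sum sum_{j=1}^{n} w^(k*j) equals n if n | k, else 0.
Step 2: Here n = 5, k = 3
Step 3: Does n divide k? 5 | 3 -> False
Step 4: Sum = 0

0


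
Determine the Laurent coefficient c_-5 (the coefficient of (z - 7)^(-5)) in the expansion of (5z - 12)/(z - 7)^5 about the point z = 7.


Step 1: Write the numerator in powers of (z - 7): 5z - 12 = 5(z - 7) + (5*7 - 12) = 5(z - 7) + 23
Step 2: Divide by (z - 7)^5: f(z) = 23(z - 7)^(-5) + 5(z - 7)^(-4)
Step 3: This finite sum is the Laurent series of f about z = 7.
Step 4: Coefficient of (z - 7)^(-5) = 5*7 - 12 = 23

23


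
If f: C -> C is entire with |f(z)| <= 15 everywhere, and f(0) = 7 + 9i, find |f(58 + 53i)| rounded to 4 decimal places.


Step 1: By Liouville's theorem, a bounded entire function is constant.
Step 2: f(z) = f(0) = 7 + 9i for all z.
Step 3: |f(w)| = |7 + 9i| = sqrt(49 + 81)
Step 4: = 11.4018

11.4018


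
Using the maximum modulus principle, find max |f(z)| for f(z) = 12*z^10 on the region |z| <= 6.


Step 1: On |z| = 6, |f(z)| = 12 * |z|^10 = 12 * 6^10
Step 2: By maximum modulus principle, maximum is on boundary.
Step 3: Maximum = 12 * 60466176 = 725594112

725594112


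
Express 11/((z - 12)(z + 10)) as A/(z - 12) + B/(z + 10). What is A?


Step 1: Multiply both sides by (z - 12) and set z = 12
Step 2: A = 11 / (12 + 10)
Step 3: A = 11 / 22
Step 4: A = 1/2

1/2


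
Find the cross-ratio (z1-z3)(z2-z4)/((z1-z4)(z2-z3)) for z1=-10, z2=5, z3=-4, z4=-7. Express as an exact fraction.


Step 1: (z1-z3)(z2-z4) = (-6) * 12 = -72
Step 2: (z1-z4)(z2-z3) = (-3) * 9 = -27
Step 3: Cross-ratio = 72/27 = 8/3

8/3


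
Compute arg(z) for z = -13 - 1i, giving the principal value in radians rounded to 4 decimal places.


Step 1: z = -13 - 1i
Step 2: arg(z) = atan2(-1, -13)
Step 3: arg(z) = -3.0648

-3.0648


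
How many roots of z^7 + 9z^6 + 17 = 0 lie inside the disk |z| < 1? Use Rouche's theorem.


Step 1: On |z| = 1 the three terms have sizes |z^7| = 1^7 = 1, |9z^6| = 9*1^6 = 9, |17| = 17
Step 2: The dominant term is g(z) = 17; let h(z) = z^7 + 9z^6 so f = g + h
Step 3: On |z| = 1: |g| = 17 and |h| <= 1 + 9 = 10
Step 4: Since 17 > 10, |h| < |g| on |z| = 1, so by Rouche f has the same number of zeros as g inside |z| < 1
Step 5: g(z) = 17 is a nonzero constant with no zeros inside |z| < 1. Answer = 0

0


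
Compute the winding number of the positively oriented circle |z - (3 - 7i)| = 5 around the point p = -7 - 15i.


Step 1: Center c = (3, -7), radius = 5
Step 2: |p - c|^2 = (-10)^2 + (-8)^2 = 164
Step 3: r^2 = 25
Step 4: |p-c| > r so winding number = 0

0


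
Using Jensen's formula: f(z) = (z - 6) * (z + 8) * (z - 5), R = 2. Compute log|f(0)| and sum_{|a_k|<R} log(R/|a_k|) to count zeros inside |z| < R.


Jensen's formula: (1/2pi)*integral log|f(Re^it)|dt = log|f(0)| + sum_{|a_k|<R} log(R/|a_k|)
Step 1: f(0) = (-6) * 8 * (-5) = 240
Step 2: log|f(0)| = log|6| + log|-8| + log|5| = 5.4806
Step 3: Zeros inside |z| < 2: none
Step 4: Jensen sum = (empty sum) = 0
Step 5: n(R) = number of terms in the Jensen sum = count of zeros inside |z| < 2 = 0

0


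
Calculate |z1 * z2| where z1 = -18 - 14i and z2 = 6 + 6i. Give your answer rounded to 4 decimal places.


Step 1: |z1| = sqrt((-18)^2 + (-14)^2) = sqrt(520)
Step 2: |z2| = sqrt(6^2 + 6^2) = sqrt(72)
Step 3: |z1*z2| = |z1|*|z2| = sqrt(520) * sqrt(72) = sqrt(520 * 72) = sqrt(37440)
Step 4: = 193.4942

193.4942


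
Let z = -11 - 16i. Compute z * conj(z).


Step 1: conj(z) = -11 + 16i
Step 2: z * conj(z) = (-11)^2 + (-16)^2
Step 3: = 121 + 256 = 377

377


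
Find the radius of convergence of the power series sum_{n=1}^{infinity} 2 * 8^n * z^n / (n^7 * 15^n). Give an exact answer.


Step 1: General term a_n = 2 * 8^n / (n^7 * 15^n)
Step 2: By the root test, |a_n|^(1/n) = 2^(1/n) * 8 / (n^(7/n) * 15) -> 8/15 as n -> infinity (since 2^(1/n) -> 1 and n^(7/n) -> 1)
Step 3: R = 1/lim|a_n|^(1/n) = 15/8

15/8


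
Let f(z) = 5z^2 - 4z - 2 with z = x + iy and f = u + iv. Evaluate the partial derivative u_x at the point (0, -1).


Step 1: f(z) = 5(x+iy)^2 - 4(x+iy) - 2
Step 2: u = 5(x^2 - y^2) - 4x - 2
Step 3: u_x = 10x - 4
Step 4: At (0, -1): u_x = 0 - 4 = -4

-4


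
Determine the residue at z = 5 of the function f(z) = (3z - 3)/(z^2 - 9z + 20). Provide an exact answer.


Step 1: Q(z) = z^2 - 9z + 20 = (z - 5)(z - 4)
Step 2: Q'(z) = 2z - 9
Step 3: Q'(5) = 1, P(5) = 12
Step 4: Res = P(5)/Q'(5) = 12/1 = 12

12


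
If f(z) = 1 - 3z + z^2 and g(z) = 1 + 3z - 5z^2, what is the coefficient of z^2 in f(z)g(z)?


Step 1: z^2 term in f*g comes from: (1)*(-5z^2) + (-3z)*(3z) + (z^2)*(1)
Step 2: = -5 - 9 + 1
Step 3: = -13

-13


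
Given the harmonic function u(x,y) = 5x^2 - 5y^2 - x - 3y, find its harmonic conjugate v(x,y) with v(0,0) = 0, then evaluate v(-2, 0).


Step 1: v_x = -u_y = 10y + 3
Step 2: v_y = u_x = 10x - 1
Step 3: v = 10xy + 3x - y + C
Step 4: v(0,0) = 0 => C = 0
Step 5: v(-2, 0) = -6

-6


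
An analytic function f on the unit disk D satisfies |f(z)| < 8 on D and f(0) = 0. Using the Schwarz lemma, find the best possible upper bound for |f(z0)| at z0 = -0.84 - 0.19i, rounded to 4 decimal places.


Step 1: g = f/8 maps D -> D with g(0) = 0, so by the Schwarz lemma |g(z)| <= |z|, i.e. |f(z)| <= 8|z|; this is sharp (f(z) = 8z).
Step 2: |z0|^2 = (-0.84)^2 + (-0.19)^2 = 0.7417
Step 3: |z0| = sqrt(0.7417) = 0.86122
Step 4: Best bound = 8 * |z0| = 8 * 0.86122 = 6.8898

6.8898


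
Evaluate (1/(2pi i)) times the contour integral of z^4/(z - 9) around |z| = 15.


Step 1: f(z) = z^4, a = 9 is inside |z| = 15
Step 2: By Cauchy integral formula: (1/(2pi*i)) * integral = f(a)
Step 3: f(9) = 9^4 = 6561

6561


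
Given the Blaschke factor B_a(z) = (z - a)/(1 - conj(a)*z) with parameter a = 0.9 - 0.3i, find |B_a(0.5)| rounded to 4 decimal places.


Step 1: Numerator z0 - a = 0.5 - (0.9 - 0.3i) = -0.4 + 0.3i
Step 2: Denominator 1 - conj(a)*z0 = 1 - (0.9 + 0.3i)*0.5 = 0.55 - 0.15i
Step 3: |z0 - a|^2 = (-0.4)^2 + 0.3^2 = 0.25; |1 - conj(a)*z0|^2 = 0.55^2 + (-0.15)^2 = 0.325
Step 4: |B_a(0.5)| = sqrt(0.25 / 0.325) = sqrt(0.769231)
Step 5: = 0.8771

0.8771
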